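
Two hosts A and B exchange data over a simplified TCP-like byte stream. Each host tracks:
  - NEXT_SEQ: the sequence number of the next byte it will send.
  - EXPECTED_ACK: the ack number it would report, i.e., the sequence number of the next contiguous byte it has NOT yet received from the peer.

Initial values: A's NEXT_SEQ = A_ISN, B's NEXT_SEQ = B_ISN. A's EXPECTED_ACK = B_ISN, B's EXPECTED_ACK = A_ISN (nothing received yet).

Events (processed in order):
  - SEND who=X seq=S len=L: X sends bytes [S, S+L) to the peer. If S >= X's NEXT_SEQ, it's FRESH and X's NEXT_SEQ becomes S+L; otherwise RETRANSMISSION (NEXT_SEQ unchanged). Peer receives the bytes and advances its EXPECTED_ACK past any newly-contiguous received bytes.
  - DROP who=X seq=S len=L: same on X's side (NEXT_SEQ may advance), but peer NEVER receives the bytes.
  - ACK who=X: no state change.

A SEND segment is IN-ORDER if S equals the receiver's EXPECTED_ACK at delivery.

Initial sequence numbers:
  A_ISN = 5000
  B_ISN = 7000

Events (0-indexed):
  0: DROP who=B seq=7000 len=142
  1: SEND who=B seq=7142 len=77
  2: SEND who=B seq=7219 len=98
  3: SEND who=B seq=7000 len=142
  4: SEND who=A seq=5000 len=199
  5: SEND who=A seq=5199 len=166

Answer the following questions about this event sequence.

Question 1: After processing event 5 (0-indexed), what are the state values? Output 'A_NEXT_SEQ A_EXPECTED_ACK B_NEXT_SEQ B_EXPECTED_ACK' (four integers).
After event 0: A_seq=5000 A_ack=7000 B_seq=7142 B_ack=5000
After event 1: A_seq=5000 A_ack=7000 B_seq=7219 B_ack=5000
After event 2: A_seq=5000 A_ack=7000 B_seq=7317 B_ack=5000
After event 3: A_seq=5000 A_ack=7317 B_seq=7317 B_ack=5000
After event 4: A_seq=5199 A_ack=7317 B_seq=7317 B_ack=5199
After event 5: A_seq=5365 A_ack=7317 B_seq=7317 B_ack=5365

5365 7317 7317 5365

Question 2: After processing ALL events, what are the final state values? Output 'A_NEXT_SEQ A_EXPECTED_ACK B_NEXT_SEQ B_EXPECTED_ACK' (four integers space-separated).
Answer: 5365 7317 7317 5365

Derivation:
After event 0: A_seq=5000 A_ack=7000 B_seq=7142 B_ack=5000
After event 1: A_seq=5000 A_ack=7000 B_seq=7219 B_ack=5000
After event 2: A_seq=5000 A_ack=7000 B_seq=7317 B_ack=5000
After event 3: A_seq=5000 A_ack=7317 B_seq=7317 B_ack=5000
After event 4: A_seq=5199 A_ack=7317 B_seq=7317 B_ack=5199
After event 5: A_seq=5365 A_ack=7317 B_seq=7317 B_ack=5365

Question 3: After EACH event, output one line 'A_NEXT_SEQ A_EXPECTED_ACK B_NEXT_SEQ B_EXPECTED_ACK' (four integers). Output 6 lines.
5000 7000 7142 5000
5000 7000 7219 5000
5000 7000 7317 5000
5000 7317 7317 5000
5199 7317 7317 5199
5365 7317 7317 5365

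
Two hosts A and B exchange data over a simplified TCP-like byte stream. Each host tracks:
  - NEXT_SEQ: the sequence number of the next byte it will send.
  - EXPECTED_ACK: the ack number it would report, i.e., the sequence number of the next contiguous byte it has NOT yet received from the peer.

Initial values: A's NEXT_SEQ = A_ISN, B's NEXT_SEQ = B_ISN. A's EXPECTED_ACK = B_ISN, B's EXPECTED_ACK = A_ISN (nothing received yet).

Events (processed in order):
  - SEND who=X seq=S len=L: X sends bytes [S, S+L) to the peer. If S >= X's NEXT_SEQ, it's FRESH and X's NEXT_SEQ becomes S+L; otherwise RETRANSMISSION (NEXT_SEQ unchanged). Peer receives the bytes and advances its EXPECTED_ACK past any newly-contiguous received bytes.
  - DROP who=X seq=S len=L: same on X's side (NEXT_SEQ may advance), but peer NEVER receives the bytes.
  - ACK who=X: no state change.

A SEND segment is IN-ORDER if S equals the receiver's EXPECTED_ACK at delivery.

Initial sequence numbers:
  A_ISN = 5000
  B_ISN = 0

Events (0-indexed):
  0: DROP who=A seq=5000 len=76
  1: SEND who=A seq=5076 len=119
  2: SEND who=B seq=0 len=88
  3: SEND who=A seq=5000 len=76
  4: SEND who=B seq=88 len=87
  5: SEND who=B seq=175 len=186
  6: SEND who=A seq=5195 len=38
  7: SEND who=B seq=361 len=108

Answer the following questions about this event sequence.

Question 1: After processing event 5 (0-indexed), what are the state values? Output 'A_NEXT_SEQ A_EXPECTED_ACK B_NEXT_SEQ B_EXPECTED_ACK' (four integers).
After event 0: A_seq=5076 A_ack=0 B_seq=0 B_ack=5000
After event 1: A_seq=5195 A_ack=0 B_seq=0 B_ack=5000
After event 2: A_seq=5195 A_ack=88 B_seq=88 B_ack=5000
After event 3: A_seq=5195 A_ack=88 B_seq=88 B_ack=5195
After event 4: A_seq=5195 A_ack=175 B_seq=175 B_ack=5195
After event 5: A_seq=5195 A_ack=361 B_seq=361 B_ack=5195

5195 361 361 5195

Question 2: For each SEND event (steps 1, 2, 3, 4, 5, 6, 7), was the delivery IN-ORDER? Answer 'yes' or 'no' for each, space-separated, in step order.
Step 1: SEND seq=5076 -> out-of-order
Step 2: SEND seq=0 -> in-order
Step 3: SEND seq=5000 -> in-order
Step 4: SEND seq=88 -> in-order
Step 5: SEND seq=175 -> in-order
Step 6: SEND seq=5195 -> in-order
Step 7: SEND seq=361 -> in-order

Answer: no yes yes yes yes yes yes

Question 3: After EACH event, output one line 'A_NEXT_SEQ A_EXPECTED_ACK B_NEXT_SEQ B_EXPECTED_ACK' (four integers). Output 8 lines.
5076 0 0 5000
5195 0 0 5000
5195 88 88 5000
5195 88 88 5195
5195 175 175 5195
5195 361 361 5195
5233 361 361 5233
5233 469 469 5233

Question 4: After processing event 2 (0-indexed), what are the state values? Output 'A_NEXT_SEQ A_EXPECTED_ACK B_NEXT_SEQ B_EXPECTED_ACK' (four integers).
After event 0: A_seq=5076 A_ack=0 B_seq=0 B_ack=5000
After event 1: A_seq=5195 A_ack=0 B_seq=0 B_ack=5000
After event 2: A_seq=5195 A_ack=88 B_seq=88 B_ack=5000

5195 88 88 5000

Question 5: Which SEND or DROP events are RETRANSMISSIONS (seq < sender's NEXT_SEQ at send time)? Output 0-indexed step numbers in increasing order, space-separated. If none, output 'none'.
Answer: 3

Derivation:
Step 0: DROP seq=5000 -> fresh
Step 1: SEND seq=5076 -> fresh
Step 2: SEND seq=0 -> fresh
Step 3: SEND seq=5000 -> retransmit
Step 4: SEND seq=88 -> fresh
Step 5: SEND seq=175 -> fresh
Step 6: SEND seq=5195 -> fresh
Step 7: SEND seq=361 -> fresh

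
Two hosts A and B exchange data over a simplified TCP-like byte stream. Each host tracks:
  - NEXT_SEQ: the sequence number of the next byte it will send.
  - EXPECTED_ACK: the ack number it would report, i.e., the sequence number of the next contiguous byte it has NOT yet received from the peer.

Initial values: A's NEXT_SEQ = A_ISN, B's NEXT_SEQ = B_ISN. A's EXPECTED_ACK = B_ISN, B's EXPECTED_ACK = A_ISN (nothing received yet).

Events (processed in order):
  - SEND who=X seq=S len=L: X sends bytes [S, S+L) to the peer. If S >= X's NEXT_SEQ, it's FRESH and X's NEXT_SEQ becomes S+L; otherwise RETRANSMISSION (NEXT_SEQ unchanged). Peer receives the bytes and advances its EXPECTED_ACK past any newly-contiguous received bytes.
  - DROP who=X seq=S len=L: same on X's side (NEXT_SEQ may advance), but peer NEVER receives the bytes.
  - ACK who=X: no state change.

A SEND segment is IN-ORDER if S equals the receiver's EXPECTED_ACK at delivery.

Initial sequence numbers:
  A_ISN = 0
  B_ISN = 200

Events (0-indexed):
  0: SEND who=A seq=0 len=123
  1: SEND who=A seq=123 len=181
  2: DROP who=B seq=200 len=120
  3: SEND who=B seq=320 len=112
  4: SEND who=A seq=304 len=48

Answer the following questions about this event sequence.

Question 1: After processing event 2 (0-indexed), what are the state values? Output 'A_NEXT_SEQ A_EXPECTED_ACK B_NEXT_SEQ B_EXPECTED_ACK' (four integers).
After event 0: A_seq=123 A_ack=200 B_seq=200 B_ack=123
After event 1: A_seq=304 A_ack=200 B_seq=200 B_ack=304
After event 2: A_seq=304 A_ack=200 B_seq=320 B_ack=304

304 200 320 304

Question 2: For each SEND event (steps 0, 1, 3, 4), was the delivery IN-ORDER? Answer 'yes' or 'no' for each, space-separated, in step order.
Answer: yes yes no yes

Derivation:
Step 0: SEND seq=0 -> in-order
Step 1: SEND seq=123 -> in-order
Step 3: SEND seq=320 -> out-of-order
Step 4: SEND seq=304 -> in-order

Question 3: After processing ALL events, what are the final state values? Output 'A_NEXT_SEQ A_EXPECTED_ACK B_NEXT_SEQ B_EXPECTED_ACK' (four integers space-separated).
Answer: 352 200 432 352

Derivation:
After event 0: A_seq=123 A_ack=200 B_seq=200 B_ack=123
After event 1: A_seq=304 A_ack=200 B_seq=200 B_ack=304
After event 2: A_seq=304 A_ack=200 B_seq=320 B_ack=304
After event 3: A_seq=304 A_ack=200 B_seq=432 B_ack=304
After event 4: A_seq=352 A_ack=200 B_seq=432 B_ack=352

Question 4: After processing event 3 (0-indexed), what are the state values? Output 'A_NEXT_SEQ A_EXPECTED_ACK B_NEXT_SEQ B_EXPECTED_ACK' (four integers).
After event 0: A_seq=123 A_ack=200 B_seq=200 B_ack=123
After event 1: A_seq=304 A_ack=200 B_seq=200 B_ack=304
After event 2: A_seq=304 A_ack=200 B_seq=320 B_ack=304
After event 3: A_seq=304 A_ack=200 B_seq=432 B_ack=304

304 200 432 304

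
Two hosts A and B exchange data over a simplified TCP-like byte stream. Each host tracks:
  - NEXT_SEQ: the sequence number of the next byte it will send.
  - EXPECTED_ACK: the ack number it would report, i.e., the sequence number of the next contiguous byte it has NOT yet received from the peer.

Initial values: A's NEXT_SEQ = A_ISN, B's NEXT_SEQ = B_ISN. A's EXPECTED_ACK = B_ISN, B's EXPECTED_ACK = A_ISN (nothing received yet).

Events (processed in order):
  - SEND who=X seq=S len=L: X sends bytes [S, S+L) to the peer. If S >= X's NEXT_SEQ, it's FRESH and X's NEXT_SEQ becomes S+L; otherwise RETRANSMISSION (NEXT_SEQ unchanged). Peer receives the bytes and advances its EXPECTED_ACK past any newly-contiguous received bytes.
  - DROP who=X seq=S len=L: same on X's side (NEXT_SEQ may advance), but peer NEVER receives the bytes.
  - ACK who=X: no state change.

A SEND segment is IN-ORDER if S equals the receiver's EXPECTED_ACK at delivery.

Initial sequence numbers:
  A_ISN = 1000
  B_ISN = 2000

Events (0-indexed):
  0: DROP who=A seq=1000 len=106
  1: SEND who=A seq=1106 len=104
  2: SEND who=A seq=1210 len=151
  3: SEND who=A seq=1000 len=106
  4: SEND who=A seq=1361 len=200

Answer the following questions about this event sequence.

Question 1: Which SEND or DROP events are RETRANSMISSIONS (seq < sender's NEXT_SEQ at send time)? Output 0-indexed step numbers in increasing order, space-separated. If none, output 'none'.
Answer: 3

Derivation:
Step 0: DROP seq=1000 -> fresh
Step 1: SEND seq=1106 -> fresh
Step 2: SEND seq=1210 -> fresh
Step 3: SEND seq=1000 -> retransmit
Step 4: SEND seq=1361 -> fresh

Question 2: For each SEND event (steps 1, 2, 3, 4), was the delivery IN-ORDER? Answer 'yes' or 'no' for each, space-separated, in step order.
Step 1: SEND seq=1106 -> out-of-order
Step 2: SEND seq=1210 -> out-of-order
Step 3: SEND seq=1000 -> in-order
Step 4: SEND seq=1361 -> in-order

Answer: no no yes yes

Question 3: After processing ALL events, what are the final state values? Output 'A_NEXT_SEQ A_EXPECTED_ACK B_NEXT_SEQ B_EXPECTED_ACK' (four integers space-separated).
After event 0: A_seq=1106 A_ack=2000 B_seq=2000 B_ack=1000
After event 1: A_seq=1210 A_ack=2000 B_seq=2000 B_ack=1000
After event 2: A_seq=1361 A_ack=2000 B_seq=2000 B_ack=1000
After event 3: A_seq=1361 A_ack=2000 B_seq=2000 B_ack=1361
After event 4: A_seq=1561 A_ack=2000 B_seq=2000 B_ack=1561

Answer: 1561 2000 2000 1561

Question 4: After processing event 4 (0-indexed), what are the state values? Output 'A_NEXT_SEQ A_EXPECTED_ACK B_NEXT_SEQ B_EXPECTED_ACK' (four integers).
After event 0: A_seq=1106 A_ack=2000 B_seq=2000 B_ack=1000
After event 1: A_seq=1210 A_ack=2000 B_seq=2000 B_ack=1000
After event 2: A_seq=1361 A_ack=2000 B_seq=2000 B_ack=1000
After event 3: A_seq=1361 A_ack=2000 B_seq=2000 B_ack=1361
After event 4: A_seq=1561 A_ack=2000 B_seq=2000 B_ack=1561

1561 2000 2000 1561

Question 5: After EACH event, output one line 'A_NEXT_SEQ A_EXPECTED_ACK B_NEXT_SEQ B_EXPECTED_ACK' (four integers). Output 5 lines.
1106 2000 2000 1000
1210 2000 2000 1000
1361 2000 2000 1000
1361 2000 2000 1361
1561 2000 2000 1561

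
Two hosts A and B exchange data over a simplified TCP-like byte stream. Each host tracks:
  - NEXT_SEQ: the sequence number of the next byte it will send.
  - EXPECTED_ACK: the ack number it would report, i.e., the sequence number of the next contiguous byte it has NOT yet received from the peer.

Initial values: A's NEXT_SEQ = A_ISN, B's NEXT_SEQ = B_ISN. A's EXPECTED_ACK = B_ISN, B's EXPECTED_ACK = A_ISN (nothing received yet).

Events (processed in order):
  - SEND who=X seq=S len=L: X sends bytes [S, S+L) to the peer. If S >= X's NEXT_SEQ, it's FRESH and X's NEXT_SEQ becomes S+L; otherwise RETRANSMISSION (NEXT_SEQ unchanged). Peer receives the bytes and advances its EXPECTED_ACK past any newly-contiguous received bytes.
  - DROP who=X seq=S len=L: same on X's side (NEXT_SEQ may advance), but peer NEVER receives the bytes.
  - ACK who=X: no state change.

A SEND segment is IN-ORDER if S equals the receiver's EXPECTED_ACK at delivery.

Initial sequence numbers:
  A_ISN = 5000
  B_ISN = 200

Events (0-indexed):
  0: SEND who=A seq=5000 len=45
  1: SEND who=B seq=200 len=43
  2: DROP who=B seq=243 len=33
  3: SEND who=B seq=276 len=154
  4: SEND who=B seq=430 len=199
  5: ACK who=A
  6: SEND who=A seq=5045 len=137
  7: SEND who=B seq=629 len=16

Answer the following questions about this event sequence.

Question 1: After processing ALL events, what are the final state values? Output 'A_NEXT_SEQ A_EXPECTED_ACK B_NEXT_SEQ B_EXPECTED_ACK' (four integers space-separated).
Answer: 5182 243 645 5182

Derivation:
After event 0: A_seq=5045 A_ack=200 B_seq=200 B_ack=5045
After event 1: A_seq=5045 A_ack=243 B_seq=243 B_ack=5045
After event 2: A_seq=5045 A_ack=243 B_seq=276 B_ack=5045
After event 3: A_seq=5045 A_ack=243 B_seq=430 B_ack=5045
After event 4: A_seq=5045 A_ack=243 B_seq=629 B_ack=5045
After event 5: A_seq=5045 A_ack=243 B_seq=629 B_ack=5045
After event 6: A_seq=5182 A_ack=243 B_seq=629 B_ack=5182
After event 7: A_seq=5182 A_ack=243 B_seq=645 B_ack=5182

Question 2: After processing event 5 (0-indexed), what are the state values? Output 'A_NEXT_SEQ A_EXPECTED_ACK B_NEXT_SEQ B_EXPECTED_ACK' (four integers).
After event 0: A_seq=5045 A_ack=200 B_seq=200 B_ack=5045
After event 1: A_seq=5045 A_ack=243 B_seq=243 B_ack=5045
After event 2: A_seq=5045 A_ack=243 B_seq=276 B_ack=5045
After event 3: A_seq=5045 A_ack=243 B_seq=430 B_ack=5045
After event 4: A_seq=5045 A_ack=243 B_seq=629 B_ack=5045
After event 5: A_seq=5045 A_ack=243 B_seq=629 B_ack=5045

5045 243 629 5045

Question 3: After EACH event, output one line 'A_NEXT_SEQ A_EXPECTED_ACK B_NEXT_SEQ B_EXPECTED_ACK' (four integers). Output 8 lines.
5045 200 200 5045
5045 243 243 5045
5045 243 276 5045
5045 243 430 5045
5045 243 629 5045
5045 243 629 5045
5182 243 629 5182
5182 243 645 5182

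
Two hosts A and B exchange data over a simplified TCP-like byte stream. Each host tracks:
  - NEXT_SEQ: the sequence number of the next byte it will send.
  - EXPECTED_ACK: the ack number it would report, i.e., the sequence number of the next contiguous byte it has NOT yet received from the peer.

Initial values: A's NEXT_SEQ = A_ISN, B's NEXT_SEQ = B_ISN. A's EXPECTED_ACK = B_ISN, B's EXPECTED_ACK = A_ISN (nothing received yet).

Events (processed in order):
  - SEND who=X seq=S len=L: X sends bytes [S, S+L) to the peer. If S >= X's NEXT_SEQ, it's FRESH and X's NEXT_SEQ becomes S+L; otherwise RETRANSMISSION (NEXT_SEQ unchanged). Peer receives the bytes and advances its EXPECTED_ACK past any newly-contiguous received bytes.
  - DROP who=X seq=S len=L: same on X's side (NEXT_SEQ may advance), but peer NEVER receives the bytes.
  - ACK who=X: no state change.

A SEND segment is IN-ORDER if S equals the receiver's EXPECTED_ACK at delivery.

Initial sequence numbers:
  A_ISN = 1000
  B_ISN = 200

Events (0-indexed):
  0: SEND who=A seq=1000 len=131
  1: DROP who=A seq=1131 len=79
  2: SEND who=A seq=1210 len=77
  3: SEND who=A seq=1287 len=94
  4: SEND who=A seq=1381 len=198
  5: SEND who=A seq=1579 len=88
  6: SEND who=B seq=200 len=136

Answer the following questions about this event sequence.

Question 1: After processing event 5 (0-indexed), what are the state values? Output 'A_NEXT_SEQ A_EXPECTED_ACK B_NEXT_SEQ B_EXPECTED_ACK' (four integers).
After event 0: A_seq=1131 A_ack=200 B_seq=200 B_ack=1131
After event 1: A_seq=1210 A_ack=200 B_seq=200 B_ack=1131
After event 2: A_seq=1287 A_ack=200 B_seq=200 B_ack=1131
After event 3: A_seq=1381 A_ack=200 B_seq=200 B_ack=1131
After event 4: A_seq=1579 A_ack=200 B_seq=200 B_ack=1131
After event 5: A_seq=1667 A_ack=200 B_seq=200 B_ack=1131

1667 200 200 1131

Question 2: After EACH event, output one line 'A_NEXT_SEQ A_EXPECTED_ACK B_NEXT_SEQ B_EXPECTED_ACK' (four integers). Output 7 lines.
1131 200 200 1131
1210 200 200 1131
1287 200 200 1131
1381 200 200 1131
1579 200 200 1131
1667 200 200 1131
1667 336 336 1131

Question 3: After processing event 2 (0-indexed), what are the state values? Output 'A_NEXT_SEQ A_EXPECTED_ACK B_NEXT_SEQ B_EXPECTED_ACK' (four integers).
After event 0: A_seq=1131 A_ack=200 B_seq=200 B_ack=1131
After event 1: A_seq=1210 A_ack=200 B_seq=200 B_ack=1131
After event 2: A_seq=1287 A_ack=200 B_seq=200 B_ack=1131

1287 200 200 1131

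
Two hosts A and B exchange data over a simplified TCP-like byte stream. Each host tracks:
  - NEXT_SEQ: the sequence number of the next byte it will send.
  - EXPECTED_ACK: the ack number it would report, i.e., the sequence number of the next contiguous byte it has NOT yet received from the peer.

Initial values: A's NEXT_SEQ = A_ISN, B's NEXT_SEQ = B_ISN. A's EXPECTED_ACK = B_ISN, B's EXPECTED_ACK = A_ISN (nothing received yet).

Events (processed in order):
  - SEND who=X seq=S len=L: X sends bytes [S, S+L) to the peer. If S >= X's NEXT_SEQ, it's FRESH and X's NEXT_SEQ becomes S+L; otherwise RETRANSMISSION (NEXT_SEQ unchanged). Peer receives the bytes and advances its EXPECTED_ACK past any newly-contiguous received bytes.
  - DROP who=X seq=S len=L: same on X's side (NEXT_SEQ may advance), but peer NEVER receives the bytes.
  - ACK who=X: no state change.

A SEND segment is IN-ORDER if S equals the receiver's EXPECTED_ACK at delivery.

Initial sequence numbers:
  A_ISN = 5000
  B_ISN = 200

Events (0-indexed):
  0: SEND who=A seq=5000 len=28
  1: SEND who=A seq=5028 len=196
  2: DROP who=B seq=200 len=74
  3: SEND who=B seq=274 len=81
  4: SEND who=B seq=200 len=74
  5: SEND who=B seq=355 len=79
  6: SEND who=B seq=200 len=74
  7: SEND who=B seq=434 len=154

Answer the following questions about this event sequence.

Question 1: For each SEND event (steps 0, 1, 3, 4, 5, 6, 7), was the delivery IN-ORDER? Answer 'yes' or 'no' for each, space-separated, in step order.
Answer: yes yes no yes yes no yes

Derivation:
Step 0: SEND seq=5000 -> in-order
Step 1: SEND seq=5028 -> in-order
Step 3: SEND seq=274 -> out-of-order
Step 4: SEND seq=200 -> in-order
Step 5: SEND seq=355 -> in-order
Step 6: SEND seq=200 -> out-of-order
Step 7: SEND seq=434 -> in-order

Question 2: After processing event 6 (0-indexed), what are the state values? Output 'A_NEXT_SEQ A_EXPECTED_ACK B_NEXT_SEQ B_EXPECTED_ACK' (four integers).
After event 0: A_seq=5028 A_ack=200 B_seq=200 B_ack=5028
After event 1: A_seq=5224 A_ack=200 B_seq=200 B_ack=5224
After event 2: A_seq=5224 A_ack=200 B_seq=274 B_ack=5224
After event 3: A_seq=5224 A_ack=200 B_seq=355 B_ack=5224
After event 4: A_seq=5224 A_ack=355 B_seq=355 B_ack=5224
After event 5: A_seq=5224 A_ack=434 B_seq=434 B_ack=5224
After event 6: A_seq=5224 A_ack=434 B_seq=434 B_ack=5224

5224 434 434 5224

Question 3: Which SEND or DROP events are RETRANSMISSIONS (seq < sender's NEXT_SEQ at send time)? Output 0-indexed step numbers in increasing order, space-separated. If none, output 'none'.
Step 0: SEND seq=5000 -> fresh
Step 1: SEND seq=5028 -> fresh
Step 2: DROP seq=200 -> fresh
Step 3: SEND seq=274 -> fresh
Step 4: SEND seq=200 -> retransmit
Step 5: SEND seq=355 -> fresh
Step 6: SEND seq=200 -> retransmit
Step 7: SEND seq=434 -> fresh

Answer: 4 6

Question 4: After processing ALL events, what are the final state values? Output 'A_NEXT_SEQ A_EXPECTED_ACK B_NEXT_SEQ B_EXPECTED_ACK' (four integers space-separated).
After event 0: A_seq=5028 A_ack=200 B_seq=200 B_ack=5028
After event 1: A_seq=5224 A_ack=200 B_seq=200 B_ack=5224
After event 2: A_seq=5224 A_ack=200 B_seq=274 B_ack=5224
After event 3: A_seq=5224 A_ack=200 B_seq=355 B_ack=5224
After event 4: A_seq=5224 A_ack=355 B_seq=355 B_ack=5224
After event 5: A_seq=5224 A_ack=434 B_seq=434 B_ack=5224
After event 6: A_seq=5224 A_ack=434 B_seq=434 B_ack=5224
After event 7: A_seq=5224 A_ack=588 B_seq=588 B_ack=5224

Answer: 5224 588 588 5224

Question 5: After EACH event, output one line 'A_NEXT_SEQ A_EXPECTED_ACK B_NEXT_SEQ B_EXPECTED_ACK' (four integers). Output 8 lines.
5028 200 200 5028
5224 200 200 5224
5224 200 274 5224
5224 200 355 5224
5224 355 355 5224
5224 434 434 5224
5224 434 434 5224
5224 588 588 5224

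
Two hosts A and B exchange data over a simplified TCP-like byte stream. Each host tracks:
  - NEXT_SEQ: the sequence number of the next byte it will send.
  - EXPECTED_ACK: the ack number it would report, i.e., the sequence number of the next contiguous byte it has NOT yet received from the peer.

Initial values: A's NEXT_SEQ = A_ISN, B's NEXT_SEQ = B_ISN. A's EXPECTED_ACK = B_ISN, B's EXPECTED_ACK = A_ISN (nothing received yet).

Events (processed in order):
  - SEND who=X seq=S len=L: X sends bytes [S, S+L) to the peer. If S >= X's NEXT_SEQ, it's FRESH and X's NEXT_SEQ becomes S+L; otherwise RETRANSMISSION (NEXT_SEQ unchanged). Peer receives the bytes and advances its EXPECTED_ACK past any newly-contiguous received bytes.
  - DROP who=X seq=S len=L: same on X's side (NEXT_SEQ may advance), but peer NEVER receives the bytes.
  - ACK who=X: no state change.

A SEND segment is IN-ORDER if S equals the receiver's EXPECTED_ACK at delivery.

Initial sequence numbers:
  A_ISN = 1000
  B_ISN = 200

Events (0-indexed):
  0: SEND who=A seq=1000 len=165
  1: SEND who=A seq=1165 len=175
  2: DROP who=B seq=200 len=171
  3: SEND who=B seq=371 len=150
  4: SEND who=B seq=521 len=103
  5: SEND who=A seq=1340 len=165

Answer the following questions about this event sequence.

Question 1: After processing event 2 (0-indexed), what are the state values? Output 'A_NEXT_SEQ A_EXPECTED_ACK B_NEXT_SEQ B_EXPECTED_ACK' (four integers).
After event 0: A_seq=1165 A_ack=200 B_seq=200 B_ack=1165
After event 1: A_seq=1340 A_ack=200 B_seq=200 B_ack=1340
After event 2: A_seq=1340 A_ack=200 B_seq=371 B_ack=1340

1340 200 371 1340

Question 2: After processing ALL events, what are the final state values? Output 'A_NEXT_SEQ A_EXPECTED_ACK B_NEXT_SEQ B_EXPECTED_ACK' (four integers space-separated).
After event 0: A_seq=1165 A_ack=200 B_seq=200 B_ack=1165
After event 1: A_seq=1340 A_ack=200 B_seq=200 B_ack=1340
After event 2: A_seq=1340 A_ack=200 B_seq=371 B_ack=1340
After event 3: A_seq=1340 A_ack=200 B_seq=521 B_ack=1340
After event 4: A_seq=1340 A_ack=200 B_seq=624 B_ack=1340
After event 5: A_seq=1505 A_ack=200 B_seq=624 B_ack=1505

Answer: 1505 200 624 1505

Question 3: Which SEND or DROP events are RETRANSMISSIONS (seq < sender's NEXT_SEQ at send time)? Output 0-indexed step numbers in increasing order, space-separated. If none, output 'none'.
Step 0: SEND seq=1000 -> fresh
Step 1: SEND seq=1165 -> fresh
Step 2: DROP seq=200 -> fresh
Step 3: SEND seq=371 -> fresh
Step 4: SEND seq=521 -> fresh
Step 5: SEND seq=1340 -> fresh

Answer: none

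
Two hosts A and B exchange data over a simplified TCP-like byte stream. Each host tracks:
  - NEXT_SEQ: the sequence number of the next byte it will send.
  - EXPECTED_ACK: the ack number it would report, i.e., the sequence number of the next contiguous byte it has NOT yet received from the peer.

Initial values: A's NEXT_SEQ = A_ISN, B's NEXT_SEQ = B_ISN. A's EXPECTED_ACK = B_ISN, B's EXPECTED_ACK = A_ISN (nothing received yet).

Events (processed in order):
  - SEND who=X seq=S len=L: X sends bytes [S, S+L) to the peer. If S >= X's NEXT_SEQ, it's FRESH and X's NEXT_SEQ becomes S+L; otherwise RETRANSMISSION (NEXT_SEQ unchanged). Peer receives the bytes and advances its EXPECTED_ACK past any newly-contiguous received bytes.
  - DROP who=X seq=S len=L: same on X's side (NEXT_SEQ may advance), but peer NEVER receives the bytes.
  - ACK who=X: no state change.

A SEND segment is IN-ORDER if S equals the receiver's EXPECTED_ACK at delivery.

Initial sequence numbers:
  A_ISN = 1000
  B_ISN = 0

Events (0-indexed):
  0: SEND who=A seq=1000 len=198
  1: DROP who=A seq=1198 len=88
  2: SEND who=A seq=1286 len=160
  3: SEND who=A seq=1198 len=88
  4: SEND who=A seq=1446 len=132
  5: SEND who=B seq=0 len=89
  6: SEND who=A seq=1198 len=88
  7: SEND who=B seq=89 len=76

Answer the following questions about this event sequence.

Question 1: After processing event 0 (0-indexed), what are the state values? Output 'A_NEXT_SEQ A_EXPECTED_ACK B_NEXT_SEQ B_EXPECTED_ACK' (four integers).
After event 0: A_seq=1198 A_ack=0 B_seq=0 B_ack=1198

1198 0 0 1198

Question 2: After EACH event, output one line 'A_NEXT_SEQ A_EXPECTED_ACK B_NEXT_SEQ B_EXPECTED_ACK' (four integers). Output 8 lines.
1198 0 0 1198
1286 0 0 1198
1446 0 0 1198
1446 0 0 1446
1578 0 0 1578
1578 89 89 1578
1578 89 89 1578
1578 165 165 1578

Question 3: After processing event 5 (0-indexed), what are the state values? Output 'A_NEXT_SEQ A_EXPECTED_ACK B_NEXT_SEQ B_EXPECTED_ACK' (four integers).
After event 0: A_seq=1198 A_ack=0 B_seq=0 B_ack=1198
After event 1: A_seq=1286 A_ack=0 B_seq=0 B_ack=1198
After event 2: A_seq=1446 A_ack=0 B_seq=0 B_ack=1198
After event 3: A_seq=1446 A_ack=0 B_seq=0 B_ack=1446
After event 4: A_seq=1578 A_ack=0 B_seq=0 B_ack=1578
After event 5: A_seq=1578 A_ack=89 B_seq=89 B_ack=1578

1578 89 89 1578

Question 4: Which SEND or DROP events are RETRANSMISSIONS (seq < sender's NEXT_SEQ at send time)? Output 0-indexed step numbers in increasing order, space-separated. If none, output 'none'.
Step 0: SEND seq=1000 -> fresh
Step 1: DROP seq=1198 -> fresh
Step 2: SEND seq=1286 -> fresh
Step 3: SEND seq=1198 -> retransmit
Step 4: SEND seq=1446 -> fresh
Step 5: SEND seq=0 -> fresh
Step 6: SEND seq=1198 -> retransmit
Step 7: SEND seq=89 -> fresh

Answer: 3 6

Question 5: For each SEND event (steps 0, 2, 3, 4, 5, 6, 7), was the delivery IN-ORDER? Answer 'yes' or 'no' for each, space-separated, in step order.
Answer: yes no yes yes yes no yes

Derivation:
Step 0: SEND seq=1000 -> in-order
Step 2: SEND seq=1286 -> out-of-order
Step 3: SEND seq=1198 -> in-order
Step 4: SEND seq=1446 -> in-order
Step 5: SEND seq=0 -> in-order
Step 6: SEND seq=1198 -> out-of-order
Step 7: SEND seq=89 -> in-order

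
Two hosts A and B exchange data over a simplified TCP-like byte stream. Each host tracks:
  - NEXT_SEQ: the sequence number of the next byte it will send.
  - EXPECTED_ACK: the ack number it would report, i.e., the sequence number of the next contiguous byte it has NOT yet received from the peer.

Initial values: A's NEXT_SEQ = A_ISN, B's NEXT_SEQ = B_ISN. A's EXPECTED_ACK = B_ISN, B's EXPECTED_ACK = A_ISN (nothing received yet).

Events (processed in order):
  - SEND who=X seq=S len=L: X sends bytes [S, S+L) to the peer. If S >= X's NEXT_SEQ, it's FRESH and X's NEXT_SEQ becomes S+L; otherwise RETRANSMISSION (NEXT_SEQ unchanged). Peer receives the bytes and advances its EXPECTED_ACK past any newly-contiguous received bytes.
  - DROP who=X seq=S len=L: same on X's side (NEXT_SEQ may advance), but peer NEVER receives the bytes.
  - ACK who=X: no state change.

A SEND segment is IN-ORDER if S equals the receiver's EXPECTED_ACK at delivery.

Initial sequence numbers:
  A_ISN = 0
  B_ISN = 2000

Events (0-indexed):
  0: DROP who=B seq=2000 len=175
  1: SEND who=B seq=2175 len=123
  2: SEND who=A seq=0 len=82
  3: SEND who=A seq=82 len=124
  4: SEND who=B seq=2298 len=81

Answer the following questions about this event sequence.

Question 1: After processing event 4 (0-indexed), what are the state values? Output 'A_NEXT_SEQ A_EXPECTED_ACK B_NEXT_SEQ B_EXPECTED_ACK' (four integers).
After event 0: A_seq=0 A_ack=2000 B_seq=2175 B_ack=0
After event 1: A_seq=0 A_ack=2000 B_seq=2298 B_ack=0
After event 2: A_seq=82 A_ack=2000 B_seq=2298 B_ack=82
After event 3: A_seq=206 A_ack=2000 B_seq=2298 B_ack=206
After event 4: A_seq=206 A_ack=2000 B_seq=2379 B_ack=206

206 2000 2379 206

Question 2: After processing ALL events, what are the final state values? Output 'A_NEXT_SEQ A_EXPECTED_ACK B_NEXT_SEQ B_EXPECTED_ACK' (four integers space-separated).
Answer: 206 2000 2379 206

Derivation:
After event 0: A_seq=0 A_ack=2000 B_seq=2175 B_ack=0
After event 1: A_seq=0 A_ack=2000 B_seq=2298 B_ack=0
After event 2: A_seq=82 A_ack=2000 B_seq=2298 B_ack=82
After event 3: A_seq=206 A_ack=2000 B_seq=2298 B_ack=206
After event 4: A_seq=206 A_ack=2000 B_seq=2379 B_ack=206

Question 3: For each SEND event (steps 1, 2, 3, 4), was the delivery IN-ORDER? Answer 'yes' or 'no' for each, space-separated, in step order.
Answer: no yes yes no

Derivation:
Step 1: SEND seq=2175 -> out-of-order
Step 2: SEND seq=0 -> in-order
Step 3: SEND seq=82 -> in-order
Step 4: SEND seq=2298 -> out-of-order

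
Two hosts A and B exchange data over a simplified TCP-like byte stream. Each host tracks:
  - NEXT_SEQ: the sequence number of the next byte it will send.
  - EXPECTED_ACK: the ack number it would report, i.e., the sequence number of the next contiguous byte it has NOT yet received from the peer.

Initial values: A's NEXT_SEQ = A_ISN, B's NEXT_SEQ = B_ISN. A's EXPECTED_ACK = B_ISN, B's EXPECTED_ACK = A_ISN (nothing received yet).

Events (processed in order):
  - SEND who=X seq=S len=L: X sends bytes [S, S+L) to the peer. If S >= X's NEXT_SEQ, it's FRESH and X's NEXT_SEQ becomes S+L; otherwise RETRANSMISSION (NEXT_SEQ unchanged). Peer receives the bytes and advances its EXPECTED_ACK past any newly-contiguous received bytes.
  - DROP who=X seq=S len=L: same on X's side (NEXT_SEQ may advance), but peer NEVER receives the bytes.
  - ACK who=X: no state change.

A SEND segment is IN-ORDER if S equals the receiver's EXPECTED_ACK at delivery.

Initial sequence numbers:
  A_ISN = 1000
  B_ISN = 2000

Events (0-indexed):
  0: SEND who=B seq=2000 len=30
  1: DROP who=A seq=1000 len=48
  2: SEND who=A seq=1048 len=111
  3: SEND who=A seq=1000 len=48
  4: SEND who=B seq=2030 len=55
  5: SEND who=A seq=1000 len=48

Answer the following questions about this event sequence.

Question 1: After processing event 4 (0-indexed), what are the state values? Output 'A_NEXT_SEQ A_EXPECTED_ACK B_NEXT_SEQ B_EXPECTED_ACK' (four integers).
After event 0: A_seq=1000 A_ack=2030 B_seq=2030 B_ack=1000
After event 1: A_seq=1048 A_ack=2030 B_seq=2030 B_ack=1000
After event 2: A_seq=1159 A_ack=2030 B_seq=2030 B_ack=1000
After event 3: A_seq=1159 A_ack=2030 B_seq=2030 B_ack=1159
After event 4: A_seq=1159 A_ack=2085 B_seq=2085 B_ack=1159

1159 2085 2085 1159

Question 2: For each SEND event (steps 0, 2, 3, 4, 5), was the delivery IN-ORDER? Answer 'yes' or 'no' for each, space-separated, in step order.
Step 0: SEND seq=2000 -> in-order
Step 2: SEND seq=1048 -> out-of-order
Step 3: SEND seq=1000 -> in-order
Step 4: SEND seq=2030 -> in-order
Step 5: SEND seq=1000 -> out-of-order

Answer: yes no yes yes no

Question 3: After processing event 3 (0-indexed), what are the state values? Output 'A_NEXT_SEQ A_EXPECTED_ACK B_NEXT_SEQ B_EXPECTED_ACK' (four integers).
After event 0: A_seq=1000 A_ack=2030 B_seq=2030 B_ack=1000
After event 1: A_seq=1048 A_ack=2030 B_seq=2030 B_ack=1000
After event 2: A_seq=1159 A_ack=2030 B_seq=2030 B_ack=1000
After event 3: A_seq=1159 A_ack=2030 B_seq=2030 B_ack=1159

1159 2030 2030 1159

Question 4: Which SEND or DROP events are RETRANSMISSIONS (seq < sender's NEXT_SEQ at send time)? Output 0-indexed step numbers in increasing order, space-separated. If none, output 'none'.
Answer: 3 5

Derivation:
Step 0: SEND seq=2000 -> fresh
Step 1: DROP seq=1000 -> fresh
Step 2: SEND seq=1048 -> fresh
Step 3: SEND seq=1000 -> retransmit
Step 4: SEND seq=2030 -> fresh
Step 5: SEND seq=1000 -> retransmit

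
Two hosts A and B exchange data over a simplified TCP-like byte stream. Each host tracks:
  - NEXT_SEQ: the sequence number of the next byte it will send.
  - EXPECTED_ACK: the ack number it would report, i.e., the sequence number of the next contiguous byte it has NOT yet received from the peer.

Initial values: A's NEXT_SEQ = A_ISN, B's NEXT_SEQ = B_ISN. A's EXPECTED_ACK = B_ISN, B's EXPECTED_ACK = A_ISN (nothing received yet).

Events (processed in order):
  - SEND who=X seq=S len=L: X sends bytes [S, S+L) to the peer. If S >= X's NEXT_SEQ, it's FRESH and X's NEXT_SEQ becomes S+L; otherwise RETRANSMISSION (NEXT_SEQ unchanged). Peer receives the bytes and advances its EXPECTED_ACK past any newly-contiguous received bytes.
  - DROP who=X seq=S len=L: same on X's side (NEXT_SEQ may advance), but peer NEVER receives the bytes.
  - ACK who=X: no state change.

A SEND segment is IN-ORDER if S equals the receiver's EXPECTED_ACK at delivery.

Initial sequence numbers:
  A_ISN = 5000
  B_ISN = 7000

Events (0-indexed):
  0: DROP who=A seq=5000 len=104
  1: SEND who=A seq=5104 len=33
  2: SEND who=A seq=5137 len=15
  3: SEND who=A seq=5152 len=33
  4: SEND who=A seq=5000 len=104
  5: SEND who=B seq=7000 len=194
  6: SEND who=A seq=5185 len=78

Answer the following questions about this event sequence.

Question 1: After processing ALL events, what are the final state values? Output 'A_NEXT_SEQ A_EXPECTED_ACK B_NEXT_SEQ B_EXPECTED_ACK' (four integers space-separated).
After event 0: A_seq=5104 A_ack=7000 B_seq=7000 B_ack=5000
After event 1: A_seq=5137 A_ack=7000 B_seq=7000 B_ack=5000
After event 2: A_seq=5152 A_ack=7000 B_seq=7000 B_ack=5000
After event 3: A_seq=5185 A_ack=7000 B_seq=7000 B_ack=5000
After event 4: A_seq=5185 A_ack=7000 B_seq=7000 B_ack=5185
After event 5: A_seq=5185 A_ack=7194 B_seq=7194 B_ack=5185
After event 6: A_seq=5263 A_ack=7194 B_seq=7194 B_ack=5263

Answer: 5263 7194 7194 5263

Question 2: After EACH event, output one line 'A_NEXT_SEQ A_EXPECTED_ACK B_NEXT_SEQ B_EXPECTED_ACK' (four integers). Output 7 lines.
5104 7000 7000 5000
5137 7000 7000 5000
5152 7000 7000 5000
5185 7000 7000 5000
5185 7000 7000 5185
5185 7194 7194 5185
5263 7194 7194 5263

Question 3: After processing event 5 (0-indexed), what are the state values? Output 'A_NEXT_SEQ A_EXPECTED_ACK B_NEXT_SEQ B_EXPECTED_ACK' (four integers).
After event 0: A_seq=5104 A_ack=7000 B_seq=7000 B_ack=5000
After event 1: A_seq=5137 A_ack=7000 B_seq=7000 B_ack=5000
After event 2: A_seq=5152 A_ack=7000 B_seq=7000 B_ack=5000
After event 3: A_seq=5185 A_ack=7000 B_seq=7000 B_ack=5000
After event 4: A_seq=5185 A_ack=7000 B_seq=7000 B_ack=5185
After event 5: A_seq=5185 A_ack=7194 B_seq=7194 B_ack=5185

5185 7194 7194 5185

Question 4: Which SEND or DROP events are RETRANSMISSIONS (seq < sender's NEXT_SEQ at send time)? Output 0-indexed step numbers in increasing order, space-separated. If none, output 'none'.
Answer: 4

Derivation:
Step 0: DROP seq=5000 -> fresh
Step 1: SEND seq=5104 -> fresh
Step 2: SEND seq=5137 -> fresh
Step 3: SEND seq=5152 -> fresh
Step 4: SEND seq=5000 -> retransmit
Step 5: SEND seq=7000 -> fresh
Step 6: SEND seq=5185 -> fresh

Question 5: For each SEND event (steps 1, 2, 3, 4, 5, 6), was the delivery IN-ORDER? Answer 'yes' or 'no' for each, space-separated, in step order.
Answer: no no no yes yes yes

Derivation:
Step 1: SEND seq=5104 -> out-of-order
Step 2: SEND seq=5137 -> out-of-order
Step 3: SEND seq=5152 -> out-of-order
Step 4: SEND seq=5000 -> in-order
Step 5: SEND seq=7000 -> in-order
Step 6: SEND seq=5185 -> in-order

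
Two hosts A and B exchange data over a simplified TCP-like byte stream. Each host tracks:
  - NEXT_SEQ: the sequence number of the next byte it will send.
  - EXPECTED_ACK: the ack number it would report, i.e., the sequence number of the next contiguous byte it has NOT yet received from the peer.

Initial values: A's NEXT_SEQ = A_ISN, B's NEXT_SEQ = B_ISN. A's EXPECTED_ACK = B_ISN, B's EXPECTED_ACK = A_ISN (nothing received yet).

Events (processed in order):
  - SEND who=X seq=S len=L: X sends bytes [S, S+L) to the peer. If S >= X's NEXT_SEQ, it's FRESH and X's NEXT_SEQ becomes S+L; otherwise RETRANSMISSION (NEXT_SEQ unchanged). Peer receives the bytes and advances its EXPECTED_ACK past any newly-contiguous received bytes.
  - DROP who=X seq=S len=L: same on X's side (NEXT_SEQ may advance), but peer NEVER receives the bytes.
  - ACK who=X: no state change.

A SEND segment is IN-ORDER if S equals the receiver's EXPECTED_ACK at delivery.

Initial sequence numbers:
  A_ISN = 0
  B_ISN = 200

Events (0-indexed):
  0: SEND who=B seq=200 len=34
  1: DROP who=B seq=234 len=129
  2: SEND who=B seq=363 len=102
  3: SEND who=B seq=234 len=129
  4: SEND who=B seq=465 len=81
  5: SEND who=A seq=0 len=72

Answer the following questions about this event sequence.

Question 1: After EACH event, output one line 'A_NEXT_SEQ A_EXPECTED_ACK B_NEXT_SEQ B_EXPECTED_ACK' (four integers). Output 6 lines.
0 234 234 0
0 234 363 0
0 234 465 0
0 465 465 0
0 546 546 0
72 546 546 72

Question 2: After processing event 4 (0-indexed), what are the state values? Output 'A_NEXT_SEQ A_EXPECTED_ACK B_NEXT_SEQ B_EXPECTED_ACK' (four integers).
After event 0: A_seq=0 A_ack=234 B_seq=234 B_ack=0
After event 1: A_seq=0 A_ack=234 B_seq=363 B_ack=0
After event 2: A_seq=0 A_ack=234 B_seq=465 B_ack=0
After event 3: A_seq=0 A_ack=465 B_seq=465 B_ack=0
After event 4: A_seq=0 A_ack=546 B_seq=546 B_ack=0

0 546 546 0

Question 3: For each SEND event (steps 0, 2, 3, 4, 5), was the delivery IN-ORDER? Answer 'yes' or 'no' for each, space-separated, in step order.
Answer: yes no yes yes yes

Derivation:
Step 0: SEND seq=200 -> in-order
Step 2: SEND seq=363 -> out-of-order
Step 3: SEND seq=234 -> in-order
Step 4: SEND seq=465 -> in-order
Step 5: SEND seq=0 -> in-order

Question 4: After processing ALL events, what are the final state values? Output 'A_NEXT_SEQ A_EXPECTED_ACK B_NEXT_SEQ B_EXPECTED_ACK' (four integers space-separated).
Answer: 72 546 546 72

Derivation:
After event 0: A_seq=0 A_ack=234 B_seq=234 B_ack=0
After event 1: A_seq=0 A_ack=234 B_seq=363 B_ack=0
After event 2: A_seq=0 A_ack=234 B_seq=465 B_ack=0
After event 3: A_seq=0 A_ack=465 B_seq=465 B_ack=0
After event 4: A_seq=0 A_ack=546 B_seq=546 B_ack=0
After event 5: A_seq=72 A_ack=546 B_seq=546 B_ack=72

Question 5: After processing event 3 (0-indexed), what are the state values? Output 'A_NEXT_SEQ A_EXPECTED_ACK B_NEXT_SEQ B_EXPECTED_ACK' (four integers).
After event 0: A_seq=0 A_ack=234 B_seq=234 B_ack=0
After event 1: A_seq=0 A_ack=234 B_seq=363 B_ack=0
After event 2: A_seq=0 A_ack=234 B_seq=465 B_ack=0
After event 3: A_seq=0 A_ack=465 B_seq=465 B_ack=0

0 465 465 0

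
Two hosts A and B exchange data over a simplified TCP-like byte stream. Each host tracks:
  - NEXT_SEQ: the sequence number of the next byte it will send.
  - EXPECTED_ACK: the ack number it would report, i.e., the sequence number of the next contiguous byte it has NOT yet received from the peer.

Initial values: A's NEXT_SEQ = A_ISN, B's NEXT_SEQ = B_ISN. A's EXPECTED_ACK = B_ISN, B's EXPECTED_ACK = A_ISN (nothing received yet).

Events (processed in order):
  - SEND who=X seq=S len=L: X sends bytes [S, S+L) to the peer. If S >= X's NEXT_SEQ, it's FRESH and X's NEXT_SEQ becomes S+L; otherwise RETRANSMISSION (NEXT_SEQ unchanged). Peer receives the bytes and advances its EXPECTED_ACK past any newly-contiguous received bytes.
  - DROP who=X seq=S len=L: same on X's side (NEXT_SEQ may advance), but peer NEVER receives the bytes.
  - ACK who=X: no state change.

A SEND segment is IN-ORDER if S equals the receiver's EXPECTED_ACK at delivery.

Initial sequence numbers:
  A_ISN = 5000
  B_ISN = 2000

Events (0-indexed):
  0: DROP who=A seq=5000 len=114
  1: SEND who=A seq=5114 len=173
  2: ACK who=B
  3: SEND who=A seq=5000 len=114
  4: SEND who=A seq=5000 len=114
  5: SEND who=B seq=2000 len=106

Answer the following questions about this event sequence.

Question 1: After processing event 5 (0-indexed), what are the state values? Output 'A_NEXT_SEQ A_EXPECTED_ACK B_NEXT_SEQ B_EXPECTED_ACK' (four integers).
After event 0: A_seq=5114 A_ack=2000 B_seq=2000 B_ack=5000
After event 1: A_seq=5287 A_ack=2000 B_seq=2000 B_ack=5000
After event 2: A_seq=5287 A_ack=2000 B_seq=2000 B_ack=5000
After event 3: A_seq=5287 A_ack=2000 B_seq=2000 B_ack=5287
After event 4: A_seq=5287 A_ack=2000 B_seq=2000 B_ack=5287
After event 5: A_seq=5287 A_ack=2106 B_seq=2106 B_ack=5287

5287 2106 2106 5287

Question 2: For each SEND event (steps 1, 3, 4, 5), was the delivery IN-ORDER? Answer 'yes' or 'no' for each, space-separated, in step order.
Step 1: SEND seq=5114 -> out-of-order
Step 3: SEND seq=5000 -> in-order
Step 4: SEND seq=5000 -> out-of-order
Step 5: SEND seq=2000 -> in-order

Answer: no yes no yes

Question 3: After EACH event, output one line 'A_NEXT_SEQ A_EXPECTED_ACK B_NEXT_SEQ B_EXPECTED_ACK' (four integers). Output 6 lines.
5114 2000 2000 5000
5287 2000 2000 5000
5287 2000 2000 5000
5287 2000 2000 5287
5287 2000 2000 5287
5287 2106 2106 5287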